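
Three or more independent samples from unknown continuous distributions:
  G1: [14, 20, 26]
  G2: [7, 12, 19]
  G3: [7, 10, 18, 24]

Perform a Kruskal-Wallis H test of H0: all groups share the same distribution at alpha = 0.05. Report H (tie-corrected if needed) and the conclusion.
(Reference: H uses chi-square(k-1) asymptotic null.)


Step 1: Combine all N = 10 observations and assign midranks.
sorted (value, group, rank): (7,G2,1.5), (7,G3,1.5), (10,G3,3), (12,G2,4), (14,G1,5), (18,G3,6), (19,G2,7), (20,G1,8), (24,G3,9), (26,G1,10)
Step 2: Sum ranks within each group.
R_1 = 23 (n_1 = 3)
R_2 = 12.5 (n_2 = 3)
R_3 = 19.5 (n_3 = 4)
Step 3: H = 12/(N(N+1)) * sum(R_i^2/n_i) - 3(N+1)
     = 12/(10*11) * (23^2/3 + 12.5^2/3 + 19.5^2/4) - 3*11
     = 0.109091 * 323.479 - 33
     = 2.288636.
Step 4: Ties present; correction factor C = 1 - 6/(10^3 - 10) = 0.993939. Corrected H = 2.288636 / 0.993939 = 2.302591.
Step 5: Under H0, H ~ chi^2(2); p-value = 0.316227.
Step 6: alpha = 0.05. fail to reject H0.

H = 2.3026, df = 2, p = 0.316227, fail to reject H0.


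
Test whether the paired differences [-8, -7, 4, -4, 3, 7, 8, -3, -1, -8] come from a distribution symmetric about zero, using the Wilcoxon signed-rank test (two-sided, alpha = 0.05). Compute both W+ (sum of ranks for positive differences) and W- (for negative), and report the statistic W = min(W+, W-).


Step 1: Drop any zero differences (none here) and take |d_i|.
|d| = [8, 7, 4, 4, 3, 7, 8, 3, 1, 8]
Step 2: Midrank |d_i| (ties get averaged ranks).
ranks: |8|->9, |7|->6.5, |4|->4.5, |4|->4.5, |3|->2.5, |7|->6.5, |8|->9, |3|->2.5, |1|->1, |8|->9
Step 3: Attach original signs; sum ranks with positive sign and with negative sign.
W+ = 4.5 + 2.5 + 6.5 + 9 = 22.5
W- = 9 + 6.5 + 4.5 + 2.5 + 1 + 9 = 32.5
(Check: W+ + W- = 55 should equal n(n+1)/2 = 55.)
Step 4: Test statistic W = min(W+, W-) = 22.5.
Step 5: Ties in |d|, so use the tie-corrected normal approximation.
        E[W] = n(n+1)/4 = 10*11/4 = 27.5.
        Tie groups: |d|=3 (t=2), |d|=4 (t=2), |d|=7 (t=2), |d|=8 (t=3); sum(t^3 - t) = 42.
        Var[W] = n(n+1)(2n+1)/24 - sum(t^3-t)/48 = 2310/24 - 42/48 = 95.375.
        z = (W - E[W]) / sqrt(Var[W]) = (22.5 - 27.5) / 9.7660 = -0.5120.
        Two-sided p = 2*Phi(z) = 0.608665.
Step 6: alpha = 0.05. fail to reject H0.

W+ = 22.5, W- = 32.5, W = min = 22.5, p = 0.608665, fail to reject H0.


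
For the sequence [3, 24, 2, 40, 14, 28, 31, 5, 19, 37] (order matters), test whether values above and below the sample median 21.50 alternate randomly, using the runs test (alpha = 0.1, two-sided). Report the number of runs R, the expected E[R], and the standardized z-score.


Step 1: Compute median = 21.50; label A = above, B = below.
Labels in order: BABABAABBA  (n_A = 5, n_B = 5)
Step 2: Count runs R = 8.
Step 3: Under H0 (random ordering), E[R] = 2*n_A*n_B/(n_A+n_B) + 1 = 2*5*5/10 + 1 = 6.0000.
        Var[R] = 2*n_A*n_B*(2*n_A*n_B - n_A - n_B) / ((n_A+n_B)^2 * (n_A+n_B-1)) = 2000/900 = 2.2222.
        SD[R] = 1.4907.
Step 4: Continuity-corrected z = (R - 0.5 - E[R]) / SD[R] = (8 - 0.5 - 6.0000) / 1.4907 = 1.0062.
Step 5: Two-sided p-value via normal approximation = 2*(1 - Phi(|z|)) = 0.314305.
Step 6: alpha = 0.1. fail to reject H0.

R = 8, z = 1.0062, p = 0.314305, fail to reject H0.


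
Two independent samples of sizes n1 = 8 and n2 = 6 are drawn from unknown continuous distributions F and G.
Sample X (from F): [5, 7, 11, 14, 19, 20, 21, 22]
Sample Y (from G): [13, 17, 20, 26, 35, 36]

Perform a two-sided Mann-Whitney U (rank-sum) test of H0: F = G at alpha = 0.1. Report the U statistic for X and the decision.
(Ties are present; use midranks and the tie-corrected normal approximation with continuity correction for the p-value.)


Step 1: Combine and sort all 14 observations; assign midranks.
sorted (value, group): (5,X), (7,X), (11,X), (13,Y), (14,X), (17,Y), (19,X), (20,X), (20,Y), (21,X), (22,X), (26,Y), (35,Y), (36,Y)
ranks: 5->1, 7->2, 11->3, 13->4, 14->5, 17->6, 19->7, 20->8.5, 20->8.5, 21->10, 22->11, 26->12, 35->13, 36->14
Step 2: Rank sum for X: R1 = 1 + 2 + 3 + 5 + 7 + 8.5 + 10 + 11 = 47.5.
Step 3: U_X = R1 - n1(n1+1)/2 = 47.5 - 8*9/2 = 47.5 - 36 = 11.5.
       U_Y = n1*n2 - U_X = 48 - 11.5 = 36.5.
Step 4: Ties are present, so use the tie-corrected normal approximation (with continuity correction) for the p-value.
Step 5: p-value = 0.120926; compare to alpha = 0.1. fail to reject H0.

U_X = 11.5, p = 0.120926, fail to reject H0 at alpha = 0.1.


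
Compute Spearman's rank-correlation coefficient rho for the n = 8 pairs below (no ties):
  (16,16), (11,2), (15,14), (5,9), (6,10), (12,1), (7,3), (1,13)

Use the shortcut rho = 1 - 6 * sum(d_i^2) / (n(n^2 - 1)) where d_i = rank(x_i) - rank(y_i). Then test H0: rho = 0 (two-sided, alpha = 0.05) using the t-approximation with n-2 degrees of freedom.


Step 1: Rank x and y separately (midranks; no ties here).
rank(x): 16->8, 11->5, 15->7, 5->2, 6->3, 12->6, 7->4, 1->1
rank(y): 16->8, 2->2, 14->7, 9->4, 10->5, 1->1, 3->3, 13->6
Step 2: d_i = R_x(i) - R_y(i); compute d_i^2.
  (8-8)^2=0, (5-2)^2=9, (7-7)^2=0, (2-4)^2=4, (3-5)^2=4, (6-1)^2=25, (4-3)^2=1, (1-6)^2=25
sum(d^2) = 68.
Step 3: rho = 1 - 6*68 / (8*(8^2 - 1)) = 1 - 408/504 = 0.190476.
Step 4: Under H0, t = rho * sqrt((n-2)/(1-rho^2)) = 0.4753 ~ t(6).
Step 5: Two-sided p-value from the t-distribution with 6 df = 0.651401.
Step 6: alpha = 0.05. fail to reject H0.

rho = 0.1905, p = 0.651401, fail to reject H0 at alpha = 0.05.


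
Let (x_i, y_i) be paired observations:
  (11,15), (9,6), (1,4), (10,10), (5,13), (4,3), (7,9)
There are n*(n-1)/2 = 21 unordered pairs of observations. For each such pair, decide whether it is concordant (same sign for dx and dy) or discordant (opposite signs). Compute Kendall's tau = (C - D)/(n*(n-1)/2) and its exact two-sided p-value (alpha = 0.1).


Step 1: Enumerate the 21 unordered pairs (i,j) with i<j and classify each by sign(x_j-x_i) * sign(y_j-y_i).
  (1,2):dx=-2,dy=-9->C; (1,3):dx=-10,dy=-11->C; (1,4):dx=-1,dy=-5->C; (1,5):dx=-6,dy=-2->C
  (1,6):dx=-7,dy=-12->C; (1,7):dx=-4,dy=-6->C; (2,3):dx=-8,dy=-2->C; (2,4):dx=+1,dy=+4->C
  (2,5):dx=-4,dy=+7->D; (2,6):dx=-5,dy=-3->C; (2,7):dx=-2,dy=+3->D; (3,4):dx=+9,dy=+6->C
  (3,5):dx=+4,dy=+9->C; (3,6):dx=+3,dy=-1->D; (3,7):dx=+6,dy=+5->C; (4,5):dx=-5,dy=+3->D
  (4,6):dx=-6,dy=-7->C; (4,7):dx=-3,dy=-1->C; (5,6):dx=-1,dy=-10->C; (5,7):dx=+2,dy=-4->D
  (6,7):dx=+3,dy=+6->C
Step 2: C = 16, D = 5, total pairs = 21.
Step 3: tau = (C - D)/(n(n-1)/2) = (16 - 5)/21 = 0.523810.
Step 4: Exact two-sided p-value (enumerate n! = 5040 permutations of y under H0): p = 0.136111.
Step 5: alpha = 0.1. fail to reject H0.

tau_b = 0.5238 (C=16, D=5), p = 0.136111, fail to reject H0.


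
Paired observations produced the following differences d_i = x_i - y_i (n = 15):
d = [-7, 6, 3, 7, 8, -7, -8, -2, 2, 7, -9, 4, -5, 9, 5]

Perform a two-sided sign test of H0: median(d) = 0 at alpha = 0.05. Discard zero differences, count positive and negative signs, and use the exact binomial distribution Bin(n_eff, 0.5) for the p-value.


Step 1: Discard zero differences. Original n = 15; n_eff = number of nonzero differences = 15.
Nonzero differences (with sign): -7, +6, +3, +7, +8, -7, -8, -2, +2, +7, -9, +4, -5, +9, +5
Step 2: Count signs: positive = 9, negative = 6.
Step 3: Under H0: P(positive) = 0.5, so the number of positives S ~ Bin(15, 0.5).
Step 4: Two-sided exact p-value = sum of Bin(15,0.5) probabilities at or below the observed probability = 0.607239.
Step 5: alpha = 0.05. fail to reject H0.

n_eff = 15, pos = 9, neg = 6, p = 0.607239, fail to reject H0.


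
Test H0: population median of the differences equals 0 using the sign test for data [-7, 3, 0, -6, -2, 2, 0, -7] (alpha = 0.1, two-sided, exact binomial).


Step 1: Discard zero differences. Original n = 8; n_eff = number of nonzero differences = 6.
Nonzero differences (with sign): -7, +3, -6, -2, +2, -7
Step 2: Count signs: positive = 2, negative = 4.
Step 3: Under H0: P(positive) = 0.5, so the number of positives S ~ Bin(6, 0.5).
Step 4: Two-sided exact p-value = sum of Bin(6,0.5) probabilities at or below the observed probability = 0.687500.
Step 5: alpha = 0.1. fail to reject H0.

n_eff = 6, pos = 2, neg = 4, p = 0.687500, fail to reject H0.


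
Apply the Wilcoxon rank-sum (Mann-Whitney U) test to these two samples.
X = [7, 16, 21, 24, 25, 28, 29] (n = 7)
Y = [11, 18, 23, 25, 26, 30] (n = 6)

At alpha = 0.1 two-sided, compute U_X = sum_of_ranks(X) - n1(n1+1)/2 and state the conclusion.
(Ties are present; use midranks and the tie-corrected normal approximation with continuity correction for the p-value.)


Step 1: Combine and sort all 13 observations; assign midranks.
sorted (value, group): (7,X), (11,Y), (16,X), (18,Y), (21,X), (23,Y), (24,X), (25,X), (25,Y), (26,Y), (28,X), (29,X), (30,Y)
ranks: 7->1, 11->2, 16->3, 18->4, 21->5, 23->6, 24->7, 25->8.5, 25->8.5, 26->10, 28->11, 29->12, 30->13
Step 2: Rank sum for X: R1 = 1 + 3 + 5 + 7 + 8.5 + 11 + 12 = 47.5.
Step 3: U_X = R1 - n1(n1+1)/2 = 47.5 - 7*8/2 = 47.5 - 28 = 19.5.
       U_Y = n1*n2 - U_X = 42 - 19.5 = 22.5.
Step 4: Ties are present, so use the tie-corrected normal approximation (with continuity correction) for the p-value.
Step 5: p-value = 0.886248; compare to alpha = 0.1. fail to reject H0.

U_X = 19.5, p = 0.886248, fail to reject H0 at alpha = 0.1.


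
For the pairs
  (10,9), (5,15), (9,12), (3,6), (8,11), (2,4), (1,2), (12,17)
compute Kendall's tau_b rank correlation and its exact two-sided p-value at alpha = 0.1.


Step 1: Enumerate the 28 unordered pairs (i,j) with i<j and classify each by sign(x_j-x_i) * sign(y_j-y_i).
  (1,2):dx=-5,dy=+6->D; (1,3):dx=-1,dy=+3->D; (1,4):dx=-7,dy=-3->C; (1,5):dx=-2,dy=+2->D
  (1,6):dx=-8,dy=-5->C; (1,7):dx=-9,dy=-7->C; (1,8):dx=+2,dy=+8->C; (2,3):dx=+4,dy=-3->D
  (2,4):dx=-2,dy=-9->C; (2,5):dx=+3,dy=-4->D; (2,6):dx=-3,dy=-11->C; (2,7):dx=-4,dy=-13->C
  (2,8):dx=+7,dy=+2->C; (3,4):dx=-6,dy=-6->C; (3,5):dx=-1,dy=-1->C; (3,6):dx=-7,dy=-8->C
  (3,7):dx=-8,dy=-10->C; (3,8):dx=+3,dy=+5->C; (4,5):dx=+5,dy=+5->C; (4,6):dx=-1,dy=-2->C
  (4,7):dx=-2,dy=-4->C; (4,8):dx=+9,dy=+11->C; (5,6):dx=-6,dy=-7->C; (5,7):dx=-7,dy=-9->C
  (5,8):dx=+4,dy=+6->C; (6,7):dx=-1,dy=-2->C; (6,8):dx=+10,dy=+13->C; (7,8):dx=+11,dy=+15->C
Step 2: C = 23, D = 5, total pairs = 28.
Step 3: tau = (C - D)/(n(n-1)/2) = (23 - 5)/28 = 0.642857.
Step 4: Exact two-sided p-value (enumerate n! = 40320 permutations of y under H0): p = 0.031151.
Step 5: alpha = 0.1. reject H0.

tau_b = 0.6429 (C=23, D=5), p = 0.031151, reject H0.


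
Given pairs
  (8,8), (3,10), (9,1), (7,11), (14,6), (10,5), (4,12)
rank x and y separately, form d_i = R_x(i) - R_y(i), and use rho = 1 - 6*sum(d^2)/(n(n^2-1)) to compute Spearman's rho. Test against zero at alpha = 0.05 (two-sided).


Step 1: Rank x and y separately (midranks; no ties here).
rank(x): 8->4, 3->1, 9->5, 7->3, 14->7, 10->6, 4->2
rank(y): 8->4, 10->5, 1->1, 11->6, 6->3, 5->2, 12->7
Step 2: d_i = R_x(i) - R_y(i); compute d_i^2.
  (4-4)^2=0, (1-5)^2=16, (5-1)^2=16, (3-6)^2=9, (7-3)^2=16, (6-2)^2=16, (2-7)^2=25
sum(d^2) = 98.
Step 3: rho = 1 - 6*98 / (7*(7^2 - 1)) = 1 - 588/336 = -0.750000.
Step 4: Under H0, t = rho * sqrt((n-2)/(1-rho^2)) = -2.5355 ~ t(5).
Step 5: Two-sided p-value from the t-distribution with 5 df = 0.052181.
Step 6: alpha = 0.05. fail to reject H0.

rho = -0.7500, p = 0.052181, fail to reject H0 at alpha = 0.05.


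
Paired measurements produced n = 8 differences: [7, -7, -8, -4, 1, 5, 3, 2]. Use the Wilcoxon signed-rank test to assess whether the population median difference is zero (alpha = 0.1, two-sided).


Step 1: Drop any zero differences (none here) and take |d_i|.
|d| = [7, 7, 8, 4, 1, 5, 3, 2]
Step 2: Midrank |d_i| (ties get averaged ranks).
ranks: |7|->6.5, |7|->6.5, |8|->8, |4|->4, |1|->1, |5|->5, |3|->3, |2|->2
Step 3: Attach original signs; sum ranks with positive sign and with negative sign.
W+ = 6.5 + 1 + 5 + 3 + 2 = 17.5
W- = 6.5 + 8 + 4 = 18.5
(Check: W+ + W- = 36 should equal n(n+1)/2 = 36.)
Step 4: Test statistic W = min(W+, W-) = 17.5.
Step 5: Ties in |d|, so use the tie-corrected normal approximation.
        E[W] = n(n+1)/4 = 8*9/4 = 18.
        Tie groups: |d|=7 (t=2); sum(t^3 - t) = 6.
        Var[W] = n(n+1)(2n+1)/24 - sum(t^3-t)/48 = 1224/24 - 6/48 = 50.875.
        z = (W - E[W]) / sqrt(Var[W]) = (17.5 - 18) / 7.1327 = -0.0701.
        Two-sided p = 2*Phi(z) = 0.944114.
Step 6: alpha = 0.1. fail to reject H0.

W+ = 17.5, W- = 18.5, W = min = 17.5, p = 0.944114, fail to reject H0.


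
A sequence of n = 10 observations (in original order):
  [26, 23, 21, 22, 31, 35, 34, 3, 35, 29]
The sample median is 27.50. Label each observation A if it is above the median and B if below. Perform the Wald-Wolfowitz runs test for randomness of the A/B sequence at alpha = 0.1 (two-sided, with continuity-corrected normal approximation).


Step 1: Compute median = 27.50; label A = above, B = below.
Labels in order: BBBBAAABAA  (n_A = 5, n_B = 5)
Step 2: Count runs R = 4.
Step 3: Under H0 (random ordering), E[R] = 2*n_A*n_B/(n_A+n_B) + 1 = 2*5*5/10 + 1 = 6.0000.
        Var[R] = 2*n_A*n_B*(2*n_A*n_B - n_A - n_B) / ((n_A+n_B)^2 * (n_A+n_B-1)) = 2000/900 = 2.2222.
        SD[R] = 1.4907.
Step 4: Continuity-corrected z = (R + 0.5 - E[R]) / SD[R] = (4 + 0.5 - 6.0000) / 1.4907 = -1.0062.
Step 5: Two-sided p-value via normal approximation = 2*(1 - Phi(|z|)) = 0.314305.
Step 6: alpha = 0.1. fail to reject H0.

R = 4, z = -1.0062, p = 0.314305, fail to reject H0.


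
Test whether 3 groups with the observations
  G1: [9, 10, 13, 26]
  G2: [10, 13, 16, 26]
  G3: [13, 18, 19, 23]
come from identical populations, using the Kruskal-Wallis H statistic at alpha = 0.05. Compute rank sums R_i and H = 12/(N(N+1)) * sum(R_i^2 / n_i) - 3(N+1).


Step 1: Combine all N = 12 observations and assign midranks.
sorted (value, group, rank): (9,G1,1), (10,G1,2.5), (10,G2,2.5), (13,G1,5), (13,G2,5), (13,G3,5), (16,G2,7), (18,G3,8), (19,G3,9), (23,G3,10), (26,G1,11.5), (26,G2,11.5)
Step 2: Sum ranks within each group.
R_1 = 20 (n_1 = 4)
R_2 = 26 (n_2 = 4)
R_3 = 32 (n_3 = 4)
Step 3: H = 12/(N(N+1)) * sum(R_i^2/n_i) - 3(N+1)
     = 12/(12*13) * (20^2/4 + 26^2/4 + 32^2/4) - 3*13
     = 0.076923 * 525 - 39
     = 1.384615.
Step 4: Ties present; correction factor C = 1 - 36/(12^3 - 12) = 0.979021. Corrected H = 1.384615 / 0.979021 = 1.414286.
Step 5: Under H0, H ~ chi^2(2); p-value = 0.493051.
Step 6: alpha = 0.05. fail to reject H0.

H = 1.4143, df = 2, p = 0.493051, fail to reject H0.


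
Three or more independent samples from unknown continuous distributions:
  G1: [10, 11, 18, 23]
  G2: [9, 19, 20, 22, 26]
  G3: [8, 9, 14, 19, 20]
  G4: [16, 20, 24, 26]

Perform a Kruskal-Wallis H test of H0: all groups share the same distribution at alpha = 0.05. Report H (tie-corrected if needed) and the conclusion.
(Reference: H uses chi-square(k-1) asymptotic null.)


Step 1: Combine all N = 18 observations and assign midranks.
sorted (value, group, rank): (8,G3,1), (9,G2,2.5), (9,G3,2.5), (10,G1,4), (11,G1,5), (14,G3,6), (16,G4,7), (18,G1,8), (19,G2,9.5), (19,G3,9.5), (20,G2,12), (20,G3,12), (20,G4,12), (22,G2,14), (23,G1,15), (24,G4,16), (26,G2,17.5), (26,G4,17.5)
Step 2: Sum ranks within each group.
R_1 = 32 (n_1 = 4)
R_2 = 55.5 (n_2 = 5)
R_3 = 31 (n_3 = 5)
R_4 = 52.5 (n_4 = 4)
Step 3: H = 12/(N(N+1)) * sum(R_i^2/n_i) - 3(N+1)
     = 12/(18*19) * (32^2/4 + 55.5^2/5 + 31^2/5 + 52.5^2/4) - 3*19
     = 0.035088 * 1753.31 - 57
     = 4.519737.
Step 4: Ties present; correction factor C = 1 - 42/(18^3 - 18) = 0.992776. Corrected H = 4.519737 / 0.992776 = 4.552625.
Step 5: Under H0, H ~ chi^2(3); p-value = 0.207644.
Step 6: alpha = 0.05. fail to reject H0.

H = 4.5526, df = 3, p = 0.207644, fail to reject H0.


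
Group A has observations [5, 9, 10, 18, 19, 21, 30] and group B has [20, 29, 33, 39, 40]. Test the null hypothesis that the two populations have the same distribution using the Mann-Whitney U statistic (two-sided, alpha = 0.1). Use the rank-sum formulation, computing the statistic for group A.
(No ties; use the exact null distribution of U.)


Step 1: Combine and sort all 12 observations; assign midranks.
sorted (value, group): (5,X), (9,X), (10,X), (18,X), (19,X), (20,Y), (21,X), (29,Y), (30,X), (33,Y), (39,Y), (40,Y)
ranks: 5->1, 9->2, 10->3, 18->4, 19->5, 20->6, 21->7, 29->8, 30->9, 33->10, 39->11, 40->12
Step 2: Rank sum for X: R1 = 1 + 2 + 3 + 4 + 5 + 7 + 9 = 31.
Step 3: U_X = R1 - n1(n1+1)/2 = 31 - 7*8/2 = 31 - 28 = 3.
       U_Y = n1*n2 - U_X = 35 - 3 = 32.
Step 4: No ties, so the exact null distribution of U (based on enumerating the C(12,7) = 792 equally likely rank assignments) gives the two-sided p-value.
Step 5: p-value = 0.017677; compare to alpha = 0.1. reject H0.

U_X = 3, p = 0.017677, reject H0 at alpha = 0.1.


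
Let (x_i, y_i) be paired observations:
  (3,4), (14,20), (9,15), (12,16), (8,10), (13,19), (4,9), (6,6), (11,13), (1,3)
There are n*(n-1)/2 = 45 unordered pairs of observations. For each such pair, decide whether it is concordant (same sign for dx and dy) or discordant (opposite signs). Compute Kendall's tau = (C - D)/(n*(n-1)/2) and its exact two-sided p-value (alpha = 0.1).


Step 1: Enumerate the 45 unordered pairs (i,j) with i<j and classify each by sign(x_j-x_i) * sign(y_j-y_i).
  (1,2):dx=+11,dy=+16->C; (1,3):dx=+6,dy=+11->C; (1,4):dx=+9,dy=+12->C; (1,5):dx=+5,dy=+6->C
  (1,6):dx=+10,dy=+15->C; (1,7):dx=+1,dy=+5->C; (1,8):dx=+3,dy=+2->C; (1,9):dx=+8,dy=+9->C
  (1,10):dx=-2,dy=-1->C; (2,3):dx=-5,dy=-5->C; (2,4):dx=-2,dy=-4->C; (2,5):dx=-6,dy=-10->C
  (2,6):dx=-1,dy=-1->C; (2,7):dx=-10,dy=-11->C; (2,8):dx=-8,dy=-14->C; (2,9):dx=-3,dy=-7->C
  (2,10):dx=-13,dy=-17->C; (3,4):dx=+3,dy=+1->C; (3,5):dx=-1,dy=-5->C; (3,6):dx=+4,dy=+4->C
  (3,7):dx=-5,dy=-6->C; (3,8):dx=-3,dy=-9->C; (3,9):dx=+2,dy=-2->D; (3,10):dx=-8,dy=-12->C
  (4,5):dx=-4,dy=-6->C; (4,6):dx=+1,dy=+3->C; (4,7):dx=-8,dy=-7->C; (4,8):dx=-6,dy=-10->C
  (4,9):dx=-1,dy=-3->C; (4,10):dx=-11,dy=-13->C; (5,6):dx=+5,dy=+9->C; (5,7):dx=-4,dy=-1->C
  (5,8):dx=-2,dy=-4->C; (5,9):dx=+3,dy=+3->C; (5,10):dx=-7,dy=-7->C; (6,7):dx=-9,dy=-10->C
  (6,8):dx=-7,dy=-13->C; (6,9):dx=-2,dy=-6->C; (6,10):dx=-12,dy=-16->C; (7,8):dx=+2,dy=-3->D
  (7,9):dx=+7,dy=+4->C; (7,10):dx=-3,dy=-6->C; (8,9):dx=+5,dy=+7->C; (8,10):dx=-5,dy=-3->C
  (9,10):dx=-10,dy=-10->C
Step 2: C = 43, D = 2, total pairs = 45.
Step 3: tau = (C - D)/(n(n-1)/2) = (43 - 2)/45 = 0.911111.
Step 4: Exact two-sided p-value (enumerate n! = 3628800 permutations of y under H0): p = 0.000030.
Step 5: alpha = 0.1. reject H0.

tau_b = 0.9111 (C=43, D=2), p = 0.000030, reject H0.


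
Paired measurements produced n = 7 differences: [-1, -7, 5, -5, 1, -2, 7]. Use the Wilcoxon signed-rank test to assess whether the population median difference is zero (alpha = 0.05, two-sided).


Step 1: Drop any zero differences (none here) and take |d_i|.
|d| = [1, 7, 5, 5, 1, 2, 7]
Step 2: Midrank |d_i| (ties get averaged ranks).
ranks: |1|->1.5, |7|->6.5, |5|->4.5, |5|->4.5, |1|->1.5, |2|->3, |7|->6.5
Step 3: Attach original signs; sum ranks with positive sign and with negative sign.
W+ = 4.5 + 1.5 + 6.5 = 12.5
W- = 1.5 + 6.5 + 4.5 + 3 = 15.5
(Check: W+ + W- = 28 should equal n(n+1)/2 = 28.)
Step 4: Test statistic W = min(W+, W-) = 12.5.
Step 5: Ties in |d|, so use the tie-corrected normal approximation.
        E[W] = n(n+1)/4 = 7*8/4 = 14.
        Tie groups: |d|=1 (t=2), |d|=5 (t=2), |d|=7 (t=2); sum(t^3 - t) = 18.
        Var[W] = n(n+1)(2n+1)/24 - sum(t^3-t)/48 = 840/24 - 18/48 = 34.625.
        z = (W - E[W]) / sqrt(Var[W]) = (12.5 - 14) / 5.8843 = -0.2549.
        Two-sided p = 2*Phi(z) = 0.798788.
Step 6: alpha = 0.05. fail to reject H0.

W+ = 12.5, W- = 15.5, W = min = 12.5, p = 0.798788, fail to reject H0.


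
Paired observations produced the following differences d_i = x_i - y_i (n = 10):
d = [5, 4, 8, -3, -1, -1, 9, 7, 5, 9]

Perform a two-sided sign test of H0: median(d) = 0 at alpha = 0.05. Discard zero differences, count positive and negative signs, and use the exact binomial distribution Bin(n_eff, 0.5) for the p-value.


Step 1: Discard zero differences. Original n = 10; n_eff = number of nonzero differences = 10.
Nonzero differences (with sign): +5, +4, +8, -3, -1, -1, +9, +7, +5, +9
Step 2: Count signs: positive = 7, negative = 3.
Step 3: Under H0: P(positive) = 0.5, so the number of positives S ~ Bin(10, 0.5).
Step 4: Two-sided exact p-value = sum of Bin(10,0.5) probabilities at or below the observed probability = 0.343750.
Step 5: alpha = 0.05. fail to reject H0.

n_eff = 10, pos = 7, neg = 3, p = 0.343750, fail to reject H0.


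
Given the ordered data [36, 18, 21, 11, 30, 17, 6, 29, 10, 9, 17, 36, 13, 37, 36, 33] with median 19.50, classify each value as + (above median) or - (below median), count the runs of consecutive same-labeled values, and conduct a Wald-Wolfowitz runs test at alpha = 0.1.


Step 1: Compute median = 19.50; label A = above, B = below.
Labels in order: ABABABBABBBABAAA  (n_A = 8, n_B = 8)
Step 2: Count runs R = 11.
Step 3: Under H0 (random ordering), E[R] = 2*n_A*n_B/(n_A+n_B) + 1 = 2*8*8/16 + 1 = 9.0000.
        Var[R] = 2*n_A*n_B*(2*n_A*n_B - n_A - n_B) / ((n_A+n_B)^2 * (n_A+n_B-1)) = 14336/3840 = 3.7333.
        SD[R] = 1.9322.
Step 4: Continuity-corrected z = (R - 0.5 - E[R]) / SD[R] = (11 - 0.5 - 9.0000) / 1.9322 = 0.7763.
Step 5: Two-sided p-value via normal approximation = 2*(1 - Phi(|z|)) = 0.437558.
Step 6: alpha = 0.1. fail to reject H0.

R = 11, z = 0.7763, p = 0.437558, fail to reject H0.


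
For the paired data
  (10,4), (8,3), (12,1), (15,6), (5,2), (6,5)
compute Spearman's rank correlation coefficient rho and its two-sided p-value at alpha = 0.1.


Step 1: Rank x and y separately (midranks; no ties here).
rank(x): 10->4, 8->3, 12->5, 15->6, 5->1, 6->2
rank(y): 4->4, 3->3, 1->1, 6->6, 2->2, 5->5
Step 2: d_i = R_x(i) - R_y(i); compute d_i^2.
  (4-4)^2=0, (3-3)^2=0, (5-1)^2=16, (6-6)^2=0, (1-2)^2=1, (2-5)^2=9
sum(d^2) = 26.
Step 3: rho = 1 - 6*26 / (6*(6^2 - 1)) = 1 - 156/210 = 0.257143.
Step 4: Under H0, t = rho * sqrt((n-2)/(1-rho^2)) = 0.5322 ~ t(4).
Step 5: Two-sided p-value from the t-distribution with 4 df = 0.622787.
Step 6: alpha = 0.1. fail to reject H0.

rho = 0.2571, p = 0.622787, fail to reject H0 at alpha = 0.1.


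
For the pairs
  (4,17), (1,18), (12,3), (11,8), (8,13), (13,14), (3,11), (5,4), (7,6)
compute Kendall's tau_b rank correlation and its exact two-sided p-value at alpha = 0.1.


Step 1: Enumerate the 36 unordered pairs (i,j) with i<j and classify each by sign(x_j-x_i) * sign(y_j-y_i).
  (1,2):dx=-3,dy=+1->D; (1,3):dx=+8,dy=-14->D; (1,4):dx=+7,dy=-9->D; (1,5):dx=+4,dy=-4->D
  (1,6):dx=+9,dy=-3->D; (1,7):dx=-1,dy=-6->C; (1,8):dx=+1,dy=-13->D; (1,9):dx=+3,dy=-11->D
  (2,3):dx=+11,dy=-15->D; (2,4):dx=+10,dy=-10->D; (2,5):dx=+7,dy=-5->D; (2,6):dx=+12,dy=-4->D
  (2,7):dx=+2,dy=-7->D; (2,8):dx=+4,dy=-14->D; (2,9):dx=+6,dy=-12->D; (3,4):dx=-1,dy=+5->D
  (3,5):dx=-4,dy=+10->D; (3,6):dx=+1,dy=+11->C; (3,7):dx=-9,dy=+8->D; (3,8):dx=-7,dy=+1->D
  (3,9):dx=-5,dy=+3->D; (4,5):dx=-3,dy=+5->D; (4,6):dx=+2,dy=+6->C; (4,7):dx=-8,dy=+3->D
  (4,8):dx=-6,dy=-4->C; (4,9):dx=-4,dy=-2->C; (5,6):dx=+5,dy=+1->C; (5,7):dx=-5,dy=-2->C
  (5,8):dx=-3,dy=-9->C; (5,9):dx=-1,dy=-7->C; (6,7):dx=-10,dy=-3->C; (6,8):dx=-8,dy=-10->C
  (6,9):dx=-6,dy=-8->C; (7,8):dx=+2,dy=-7->D; (7,9):dx=+4,dy=-5->D; (8,9):dx=+2,dy=+2->C
Step 2: C = 13, D = 23, total pairs = 36.
Step 3: tau = (C - D)/(n(n-1)/2) = (13 - 23)/36 = -0.277778.
Step 4: Exact two-sided p-value (enumerate n! = 362880 permutations of y under H0): p = 0.358488.
Step 5: alpha = 0.1. fail to reject H0.

tau_b = -0.2778 (C=13, D=23), p = 0.358488, fail to reject H0.


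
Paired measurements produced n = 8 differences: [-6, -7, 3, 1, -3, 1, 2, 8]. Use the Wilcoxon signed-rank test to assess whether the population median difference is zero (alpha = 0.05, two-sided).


Step 1: Drop any zero differences (none here) and take |d_i|.
|d| = [6, 7, 3, 1, 3, 1, 2, 8]
Step 2: Midrank |d_i| (ties get averaged ranks).
ranks: |6|->6, |7|->7, |3|->4.5, |1|->1.5, |3|->4.5, |1|->1.5, |2|->3, |8|->8
Step 3: Attach original signs; sum ranks with positive sign and with negative sign.
W+ = 4.5 + 1.5 + 1.5 + 3 + 8 = 18.5
W- = 6 + 7 + 4.5 = 17.5
(Check: W+ + W- = 36 should equal n(n+1)/2 = 36.)
Step 4: Test statistic W = min(W+, W-) = 17.5.
Step 5: Ties in |d|, so use the tie-corrected normal approximation.
        E[W] = n(n+1)/4 = 8*9/4 = 18.
        Tie groups: |d|=1 (t=2), |d|=3 (t=2); sum(t^3 - t) = 12.
        Var[W] = n(n+1)(2n+1)/24 - sum(t^3-t)/48 = 1224/24 - 12/48 = 50.75.
        z = (W - E[W]) / sqrt(Var[W]) = (17.5 - 18) / 7.1239 = -0.0702.
        Two-sided p = 2*Phi(z) = 0.944045.
Step 6: alpha = 0.05. fail to reject H0.

W+ = 18.5, W- = 17.5, W = min = 17.5, p = 0.944045, fail to reject H0.


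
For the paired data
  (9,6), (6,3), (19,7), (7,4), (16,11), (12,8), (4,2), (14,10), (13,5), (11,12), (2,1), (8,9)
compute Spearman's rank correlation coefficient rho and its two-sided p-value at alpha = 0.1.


Step 1: Rank x and y separately (midranks; no ties here).
rank(x): 9->6, 6->3, 19->12, 7->4, 16->11, 12->8, 4->2, 14->10, 13->9, 11->7, 2->1, 8->5
rank(y): 6->6, 3->3, 7->7, 4->4, 11->11, 8->8, 2->2, 10->10, 5->5, 12->12, 1->1, 9->9
Step 2: d_i = R_x(i) - R_y(i); compute d_i^2.
  (6-6)^2=0, (3-3)^2=0, (12-7)^2=25, (4-4)^2=0, (11-11)^2=0, (8-8)^2=0, (2-2)^2=0, (10-10)^2=0, (9-5)^2=16, (7-12)^2=25, (1-1)^2=0, (5-9)^2=16
sum(d^2) = 82.
Step 3: rho = 1 - 6*82 / (12*(12^2 - 1)) = 1 - 492/1716 = 0.713287.
Step 4: Under H0, t = rho * sqrt((n-2)/(1-rho^2)) = 3.2183 ~ t(10).
Step 5: Two-sided p-value from the t-distribution with 10 df = 0.009202.
Step 6: alpha = 0.1. reject H0.

rho = 0.7133, p = 0.009202, reject H0 at alpha = 0.1.


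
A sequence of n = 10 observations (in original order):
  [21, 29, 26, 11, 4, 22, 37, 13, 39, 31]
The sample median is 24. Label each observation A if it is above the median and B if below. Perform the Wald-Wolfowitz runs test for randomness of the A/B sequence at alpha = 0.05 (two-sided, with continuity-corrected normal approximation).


Step 1: Compute median = 24; label A = above, B = below.
Labels in order: BAABBBABAA  (n_A = 5, n_B = 5)
Step 2: Count runs R = 6.
Step 3: Under H0 (random ordering), E[R] = 2*n_A*n_B/(n_A+n_B) + 1 = 2*5*5/10 + 1 = 6.0000.
        Var[R] = 2*n_A*n_B*(2*n_A*n_B - n_A - n_B) / ((n_A+n_B)^2 * (n_A+n_B-1)) = 2000/900 = 2.2222.
        SD[R] = 1.4907.
Step 4: R = E[R], so z = 0 with no continuity correction.
Step 5: Two-sided p-value via normal approximation = 2*(1 - Phi(|z|)) = 1.000000.
Step 6: alpha = 0.05. fail to reject H0.

R = 6, z = 0.0000, p = 1.000000, fail to reject H0.


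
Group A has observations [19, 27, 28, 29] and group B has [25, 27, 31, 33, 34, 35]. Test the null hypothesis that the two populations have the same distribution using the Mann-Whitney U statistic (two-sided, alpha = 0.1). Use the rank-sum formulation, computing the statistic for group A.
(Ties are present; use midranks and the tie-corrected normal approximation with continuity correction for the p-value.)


Step 1: Combine and sort all 10 observations; assign midranks.
sorted (value, group): (19,X), (25,Y), (27,X), (27,Y), (28,X), (29,X), (31,Y), (33,Y), (34,Y), (35,Y)
ranks: 19->1, 25->2, 27->3.5, 27->3.5, 28->5, 29->6, 31->7, 33->8, 34->9, 35->10
Step 2: Rank sum for X: R1 = 1 + 3.5 + 5 + 6 = 15.5.
Step 3: U_X = R1 - n1(n1+1)/2 = 15.5 - 4*5/2 = 15.5 - 10 = 5.5.
       U_Y = n1*n2 - U_X = 24 - 5.5 = 18.5.
Step 4: Ties are present, so use the tie-corrected normal approximation (with continuity correction) for the p-value.
Step 5: p-value = 0.199458; compare to alpha = 0.1. fail to reject H0.

U_X = 5.5, p = 0.199458, fail to reject H0 at alpha = 0.1.


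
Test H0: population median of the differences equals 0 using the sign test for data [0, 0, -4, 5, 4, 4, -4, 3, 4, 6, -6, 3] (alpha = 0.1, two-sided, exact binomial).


Step 1: Discard zero differences. Original n = 12; n_eff = number of nonzero differences = 10.
Nonzero differences (with sign): -4, +5, +4, +4, -4, +3, +4, +6, -6, +3
Step 2: Count signs: positive = 7, negative = 3.
Step 3: Under H0: P(positive) = 0.5, so the number of positives S ~ Bin(10, 0.5).
Step 4: Two-sided exact p-value = sum of Bin(10,0.5) probabilities at or below the observed probability = 0.343750.
Step 5: alpha = 0.1. fail to reject H0.

n_eff = 10, pos = 7, neg = 3, p = 0.343750, fail to reject H0.


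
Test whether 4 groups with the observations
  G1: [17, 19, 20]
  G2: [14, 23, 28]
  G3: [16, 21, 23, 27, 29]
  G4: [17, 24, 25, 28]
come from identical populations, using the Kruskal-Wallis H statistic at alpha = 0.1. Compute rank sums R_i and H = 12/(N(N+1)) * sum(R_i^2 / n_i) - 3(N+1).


Step 1: Combine all N = 15 observations and assign midranks.
sorted (value, group, rank): (14,G2,1), (16,G3,2), (17,G1,3.5), (17,G4,3.5), (19,G1,5), (20,G1,6), (21,G3,7), (23,G2,8.5), (23,G3,8.5), (24,G4,10), (25,G4,11), (27,G3,12), (28,G2,13.5), (28,G4,13.5), (29,G3,15)
Step 2: Sum ranks within each group.
R_1 = 14.5 (n_1 = 3)
R_2 = 23 (n_2 = 3)
R_3 = 44.5 (n_3 = 5)
R_4 = 38 (n_4 = 4)
Step 3: H = 12/(N(N+1)) * sum(R_i^2/n_i) - 3(N+1)
     = 12/(15*16) * (14.5^2/3 + 23^2/3 + 44.5^2/5 + 38^2/4) - 3*16
     = 0.050000 * 1003.47 - 48
     = 2.173333.
Step 4: Ties present; correction factor C = 1 - 18/(15^3 - 15) = 0.994643. Corrected H = 2.173333 / 0.994643 = 2.185039.
Step 5: Under H0, H ~ chi^2(3); p-value = 0.534901.
Step 6: alpha = 0.1. fail to reject H0.

H = 2.1850, df = 3, p = 0.534901, fail to reject H0.


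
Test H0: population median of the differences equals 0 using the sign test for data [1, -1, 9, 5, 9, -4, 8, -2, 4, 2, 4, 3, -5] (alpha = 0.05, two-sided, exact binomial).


Step 1: Discard zero differences. Original n = 13; n_eff = number of nonzero differences = 13.
Nonzero differences (with sign): +1, -1, +9, +5, +9, -4, +8, -2, +4, +2, +4, +3, -5
Step 2: Count signs: positive = 9, negative = 4.
Step 3: Under H0: P(positive) = 0.5, so the number of positives S ~ Bin(13, 0.5).
Step 4: Two-sided exact p-value = sum of Bin(13,0.5) probabilities at or below the observed probability = 0.266846.
Step 5: alpha = 0.05. fail to reject H0.

n_eff = 13, pos = 9, neg = 4, p = 0.266846, fail to reject H0.


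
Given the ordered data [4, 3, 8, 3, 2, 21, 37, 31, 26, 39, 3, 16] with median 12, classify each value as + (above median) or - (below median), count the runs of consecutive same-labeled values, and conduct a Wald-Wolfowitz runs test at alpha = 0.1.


Step 1: Compute median = 12; label A = above, B = below.
Labels in order: BBBBBAAAAABA  (n_A = 6, n_B = 6)
Step 2: Count runs R = 4.
Step 3: Under H0 (random ordering), E[R] = 2*n_A*n_B/(n_A+n_B) + 1 = 2*6*6/12 + 1 = 7.0000.
        Var[R] = 2*n_A*n_B*(2*n_A*n_B - n_A - n_B) / ((n_A+n_B)^2 * (n_A+n_B-1)) = 4320/1584 = 2.7273.
        SD[R] = 1.6514.
Step 4: Continuity-corrected z = (R + 0.5 - E[R]) / SD[R] = (4 + 0.5 - 7.0000) / 1.6514 = -1.5138.
Step 5: Two-sided p-value via normal approximation = 2*(1 - Phi(|z|)) = 0.130070.
Step 6: alpha = 0.1. fail to reject H0.

R = 4, z = -1.5138, p = 0.130070, fail to reject H0.


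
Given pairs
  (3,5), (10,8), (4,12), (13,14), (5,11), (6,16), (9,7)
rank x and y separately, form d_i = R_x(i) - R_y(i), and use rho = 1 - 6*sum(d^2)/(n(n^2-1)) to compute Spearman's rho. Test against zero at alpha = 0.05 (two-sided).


Step 1: Rank x and y separately (midranks; no ties here).
rank(x): 3->1, 10->6, 4->2, 13->7, 5->3, 6->4, 9->5
rank(y): 5->1, 8->3, 12->5, 14->6, 11->4, 16->7, 7->2
Step 2: d_i = R_x(i) - R_y(i); compute d_i^2.
  (1-1)^2=0, (6-3)^2=9, (2-5)^2=9, (7-6)^2=1, (3-4)^2=1, (4-7)^2=9, (5-2)^2=9
sum(d^2) = 38.
Step 3: rho = 1 - 6*38 / (7*(7^2 - 1)) = 1 - 228/336 = 0.321429.
Step 4: Under H0, t = rho * sqrt((n-2)/(1-rho^2)) = 0.7590 ~ t(5).
Step 5: Two-sided p-value from the t-distribution with 5 df = 0.482072.
Step 6: alpha = 0.05. fail to reject H0.

rho = 0.3214, p = 0.482072, fail to reject H0 at alpha = 0.05.


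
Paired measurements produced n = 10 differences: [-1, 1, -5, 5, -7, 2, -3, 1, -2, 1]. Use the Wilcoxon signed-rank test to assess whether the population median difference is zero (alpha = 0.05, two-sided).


Step 1: Drop any zero differences (none here) and take |d_i|.
|d| = [1, 1, 5, 5, 7, 2, 3, 1, 2, 1]
Step 2: Midrank |d_i| (ties get averaged ranks).
ranks: |1|->2.5, |1|->2.5, |5|->8.5, |5|->8.5, |7|->10, |2|->5.5, |3|->7, |1|->2.5, |2|->5.5, |1|->2.5
Step 3: Attach original signs; sum ranks with positive sign and with negative sign.
W+ = 2.5 + 8.5 + 5.5 + 2.5 + 2.5 = 21.5
W- = 2.5 + 8.5 + 10 + 7 + 5.5 = 33.5
(Check: W+ + W- = 55 should equal n(n+1)/2 = 55.)
Step 4: Test statistic W = min(W+, W-) = 21.5.
Step 5: Ties in |d|, so use the tie-corrected normal approximation.
        E[W] = n(n+1)/4 = 10*11/4 = 27.5.
        Tie groups: |d|=1 (t=4), |d|=2 (t=2), |d|=5 (t=2); sum(t^3 - t) = 72.
        Var[W] = n(n+1)(2n+1)/24 - sum(t^3-t)/48 = 2310/24 - 72/48 = 94.75.
        z = (W - E[W]) / sqrt(Var[W]) = (21.5 - 27.5) / 9.7340 = -0.6164.
        Two-sided p = 2*Phi(z) = 0.537631.
Step 6: alpha = 0.05. fail to reject H0.

W+ = 21.5, W- = 33.5, W = min = 21.5, p = 0.537631, fail to reject H0.


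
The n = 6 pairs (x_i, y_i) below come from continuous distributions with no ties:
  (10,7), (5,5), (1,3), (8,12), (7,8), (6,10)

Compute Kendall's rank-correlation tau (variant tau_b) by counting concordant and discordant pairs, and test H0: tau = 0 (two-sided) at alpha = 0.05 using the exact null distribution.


Step 1: Enumerate the 15 unordered pairs (i,j) with i<j and classify each by sign(x_j-x_i) * sign(y_j-y_i).
  (1,2):dx=-5,dy=-2->C; (1,3):dx=-9,dy=-4->C; (1,4):dx=-2,dy=+5->D; (1,5):dx=-3,dy=+1->D
  (1,6):dx=-4,dy=+3->D; (2,3):dx=-4,dy=-2->C; (2,4):dx=+3,dy=+7->C; (2,5):dx=+2,dy=+3->C
  (2,6):dx=+1,dy=+5->C; (3,4):dx=+7,dy=+9->C; (3,5):dx=+6,dy=+5->C; (3,6):dx=+5,dy=+7->C
  (4,5):dx=-1,dy=-4->C; (4,6):dx=-2,dy=-2->C; (5,6):dx=-1,dy=+2->D
Step 2: C = 11, D = 4, total pairs = 15.
Step 3: tau = (C - D)/(n(n-1)/2) = (11 - 4)/15 = 0.466667.
Step 4: Exact two-sided p-value (enumerate n! = 720 permutations of y under H0): p = 0.272222.
Step 5: alpha = 0.05. fail to reject H0.

tau_b = 0.4667 (C=11, D=4), p = 0.272222, fail to reject H0.


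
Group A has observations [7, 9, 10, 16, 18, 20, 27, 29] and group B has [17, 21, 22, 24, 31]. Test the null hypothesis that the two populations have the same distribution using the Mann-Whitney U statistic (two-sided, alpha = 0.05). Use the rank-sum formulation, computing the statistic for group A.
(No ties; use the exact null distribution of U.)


Step 1: Combine and sort all 13 observations; assign midranks.
sorted (value, group): (7,X), (9,X), (10,X), (16,X), (17,Y), (18,X), (20,X), (21,Y), (22,Y), (24,Y), (27,X), (29,X), (31,Y)
ranks: 7->1, 9->2, 10->3, 16->4, 17->5, 18->6, 20->7, 21->8, 22->9, 24->10, 27->11, 29->12, 31->13
Step 2: Rank sum for X: R1 = 1 + 2 + 3 + 4 + 6 + 7 + 11 + 12 = 46.
Step 3: U_X = R1 - n1(n1+1)/2 = 46 - 8*9/2 = 46 - 36 = 10.
       U_Y = n1*n2 - U_X = 40 - 10 = 30.
Step 4: No ties, so the exact null distribution of U (based on enumerating the C(13,8) = 1287 equally likely rank assignments) gives the two-sided p-value.
Step 5: p-value = 0.170940; compare to alpha = 0.05. fail to reject H0.

U_X = 10, p = 0.170940, fail to reject H0 at alpha = 0.05.


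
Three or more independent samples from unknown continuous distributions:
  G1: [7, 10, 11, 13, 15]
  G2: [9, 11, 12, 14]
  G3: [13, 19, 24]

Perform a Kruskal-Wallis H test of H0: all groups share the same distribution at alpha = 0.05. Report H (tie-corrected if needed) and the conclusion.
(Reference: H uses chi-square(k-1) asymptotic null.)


Step 1: Combine all N = 12 observations and assign midranks.
sorted (value, group, rank): (7,G1,1), (9,G2,2), (10,G1,3), (11,G1,4.5), (11,G2,4.5), (12,G2,6), (13,G1,7.5), (13,G3,7.5), (14,G2,9), (15,G1,10), (19,G3,11), (24,G3,12)
Step 2: Sum ranks within each group.
R_1 = 26 (n_1 = 5)
R_2 = 21.5 (n_2 = 4)
R_3 = 30.5 (n_3 = 3)
Step 3: H = 12/(N(N+1)) * sum(R_i^2/n_i) - 3(N+1)
     = 12/(12*13) * (26^2/5 + 21.5^2/4 + 30.5^2/3) - 3*13
     = 0.076923 * 560.846 - 39
     = 4.141987.
Step 4: Ties present; correction factor C = 1 - 12/(12^3 - 12) = 0.993007. Corrected H = 4.141987 / 0.993007 = 4.171156.
Step 5: Under H0, H ~ chi^2(2); p-value = 0.124235.
Step 6: alpha = 0.05. fail to reject H0.

H = 4.1712, df = 2, p = 0.124235, fail to reject H0.


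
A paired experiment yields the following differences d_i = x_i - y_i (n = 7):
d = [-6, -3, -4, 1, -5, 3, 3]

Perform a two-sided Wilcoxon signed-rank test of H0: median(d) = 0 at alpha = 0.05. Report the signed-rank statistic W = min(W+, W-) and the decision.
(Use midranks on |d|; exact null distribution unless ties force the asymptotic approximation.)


Step 1: Drop any zero differences (none here) and take |d_i|.
|d| = [6, 3, 4, 1, 5, 3, 3]
Step 2: Midrank |d_i| (ties get averaged ranks).
ranks: |6|->7, |3|->3, |4|->5, |1|->1, |5|->6, |3|->3, |3|->3
Step 3: Attach original signs; sum ranks with positive sign and with negative sign.
W+ = 1 + 3 + 3 = 7
W- = 7 + 3 + 5 + 6 = 21
(Check: W+ + W- = 28 should equal n(n+1)/2 = 28.)
Step 4: Test statistic W = min(W+, W-) = 7.
Step 5: Ties in |d|, so use the tie-corrected normal approximation.
        E[W] = n(n+1)/4 = 7*8/4 = 14.
        Tie groups: |d|=3 (t=3); sum(t^3 - t) = 24.
        Var[W] = n(n+1)(2n+1)/24 - sum(t^3-t)/48 = 840/24 - 24/48 = 34.5.
        z = (W - E[W]) / sqrt(Var[W]) = (7 - 14) / 5.8737 = -1.1918.
        Two-sided p = 2*Phi(z) = 0.233356.
Step 6: alpha = 0.05. fail to reject H0.

W+ = 7, W- = 21, W = min = 7, p = 0.233356, fail to reject H0.


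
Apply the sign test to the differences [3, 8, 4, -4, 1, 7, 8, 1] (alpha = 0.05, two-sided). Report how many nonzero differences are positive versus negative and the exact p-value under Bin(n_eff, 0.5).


Step 1: Discard zero differences. Original n = 8; n_eff = number of nonzero differences = 8.
Nonzero differences (with sign): +3, +8, +4, -4, +1, +7, +8, +1
Step 2: Count signs: positive = 7, negative = 1.
Step 3: Under H0: P(positive) = 0.5, so the number of positives S ~ Bin(8, 0.5).
Step 4: Two-sided exact p-value = sum of Bin(8,0.5) probabilities at or below the observed probability = 0.070312.
Step 5: alpha = 0.05. fail to reject H0.

n_eff = 8, pos = 7, neg = 1, p = 0.070312, fail to reject H0.


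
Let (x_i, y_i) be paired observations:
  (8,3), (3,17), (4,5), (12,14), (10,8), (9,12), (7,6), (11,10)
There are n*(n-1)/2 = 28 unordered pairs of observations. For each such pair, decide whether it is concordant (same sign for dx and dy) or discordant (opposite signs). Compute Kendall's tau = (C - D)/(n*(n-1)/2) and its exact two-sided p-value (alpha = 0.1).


Step 1: Enumerate the 28 unordered pairs (i,j) with i<j and classify each by sign(x_j-x_i) * sign(y_j-y_i).
  (1,2):dx=-5,dy=+14->D; (1,3):dx=-4,dy=+2->D; (1,4):dx=+4,dy=+11->C; (1,5):dx=+2,dy=+5->C
  (1,6):dx=+1,dy=+9->C; (1,7):dx=-1,dy=+3->D; (1,8):dx=+3,dy=+7->C; (2,3):dx=+1,dy=-12->D
  (2,4):dx=+9,dy=-3->D; (2,5):dx=+7,dy=-9->D; (2,6):dx=+6,dy=-5->D; (2,7):dx=+4,dy=-11->D
  (2,8):dx=+8,dy=-7->D; (3,4):dx=+8,dy=+9->C; (3,5):dx=+6,dy=+3->C; (3,6):dx=+5,dy=+7->C
  (3,7):dx=+3,dy=+1->C; (3,8):dx=+7,dy=+5->C; (4,5):dx=-2,dy=-6->C; (4,6):dx=-3,dy=-2->C
  (4,7):dx=-5,dy=-8->C; (4,8):dx=-1,dy=-4->C; (5,6):dx=-1,dy=+4->D; (5,7):dx=-3,dy=-2->C
  (5,8):dx=+1,dy=+2->C; (6,7):dx=-2,dy=-6->C; (6,8):dx=+2,dy=-2->D; (7,8):dx=+4,dy=+4->C
Step 2: C = 17, D = 11, total pairs = 28.
Step 3: tau = (C - D)/(n(n-1)/2) = (17 - 11)/28 = 0.214286.
Step 4: Exact two-sided p-value (enumerate n! = 40320 permutations of y under H0): p = 0.548413.
Step 5: alpha = 0.1. fail to reject H0.

tau_b = 0.2143 (C=17, D=11), p = 0.548413, fail to reject H0.


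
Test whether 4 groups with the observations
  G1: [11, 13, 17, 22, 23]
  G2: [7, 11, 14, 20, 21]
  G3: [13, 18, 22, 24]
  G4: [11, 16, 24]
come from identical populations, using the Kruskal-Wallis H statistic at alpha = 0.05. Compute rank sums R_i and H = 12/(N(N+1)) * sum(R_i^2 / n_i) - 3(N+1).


Step 1: Combine all N = 17 observations and assign midranks.
sorted (value, group, rank): (7,G2,1), (11,G1,3), (11,G2,3), (11,G4,3), (13,G1,5.5), (13,G3,5.5), (14,G2,7), (16,G4,8), (17,G1,9), (18,G3,10), (20,G2,11), (21,G2,12), (22,G1,13.5), (22,G3,13.5), (23,G1,15), (24,G3,16.5), (24,G4,16.5)
Step 2: Sum ranks within each group.
R_1 = 46 (n_1 = 5)
R_2 = 34 (n_2 = 5)
R_3 = 45.5 (n_3 = 4)
R_4 = 27.5 (n_4 = 3)
Step 3: H = 12/(N(N+1)) * sum(R_i^2/n_i) - 3(N+1)
     = 12/(17*18) * (46^2/5 + 34^2/5 + 45.5^2/4 + 27.5^2/3) - 3*18
     = 0.039216 * 1424.05 - 54
     = 1.844935.
Step 4: Ties present; correction factor C = 1 - 42/(17^3 - 17) = 0.991422. Corrected H = 1.844935 / 0.991422 = 1.860898.
Step 5: Under H0, H ~ chi^2(3); p-value = 0.601773.
Step 6: alpha = 0.05. fail to reject H0.

H = 1.8609, df = 3, p = 0.601773, fail to reject H0.
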